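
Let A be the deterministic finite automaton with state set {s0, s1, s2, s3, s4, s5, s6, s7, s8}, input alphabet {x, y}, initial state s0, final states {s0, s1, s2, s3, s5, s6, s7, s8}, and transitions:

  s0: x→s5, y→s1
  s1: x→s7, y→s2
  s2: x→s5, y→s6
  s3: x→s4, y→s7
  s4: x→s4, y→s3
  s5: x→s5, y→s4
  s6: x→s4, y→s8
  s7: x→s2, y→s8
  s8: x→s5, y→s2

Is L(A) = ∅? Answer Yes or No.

No

The empty string ε is accepted: the run s0 ends in the accepting state s0.
Since at least one string is accepted, L(A) is not empty.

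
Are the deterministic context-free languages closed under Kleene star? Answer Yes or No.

L = {c aⁿbⁿ : n≥0} ∪ {cc aⁿb²ⁿ : n≥0} is a DCFL (the number of leading c's fixes which ratio the DPDA checks), but L* is not. Every word of L starts with c, so in a factorisation of the string cc aⁱbʲ (i≥1) into words of L each factor begins at one of the two c's: either the whole string is a single word of L (forcing j = 2i), or it splits as c · (c aⁱbʲ) with c ∈ L (take n = 0) and c aⁱbʲ ∈ L (forcing j = i). Thus L* ∩ cca⁺b* = {cc aⁿbⁿ : n≥1} ∪ {cc aⁿb²ⁿ : n≥1}. A DPDA for L* would give one for this intersection with a regular set, and, started from its configuration after reading cc, one for {aⁿbⁿ : n≥1} ∪ {aⁿb²ⁿ : n≥1}, which no deterministic PDA accepts (a DPDA for it would have a single run on aⁿb²ⁿ, accepting after the prefix aⁿbⁿ and accepting again after n more b's; an ordinary PDA that simulates it on a's and b's and, at any moment when it is accepting, may switch to reading only a fresh letter d while feeding each d to the simulation as a b, would accept aⁱbʲdᵏ (k≥1) exactly when both aⁱbʲ and aⁱbʲ⁺ᵏ are in the language, i.e. its language intersected with the regular set a*b*d⁺ would be exactly {aⁿbⁿdⁿ : n≥1} — impossible, since context-free languages are closed under intersection with regular sets and {aⁿbⁿdⁿ} is not context-free). So L* is not a DCFL.

No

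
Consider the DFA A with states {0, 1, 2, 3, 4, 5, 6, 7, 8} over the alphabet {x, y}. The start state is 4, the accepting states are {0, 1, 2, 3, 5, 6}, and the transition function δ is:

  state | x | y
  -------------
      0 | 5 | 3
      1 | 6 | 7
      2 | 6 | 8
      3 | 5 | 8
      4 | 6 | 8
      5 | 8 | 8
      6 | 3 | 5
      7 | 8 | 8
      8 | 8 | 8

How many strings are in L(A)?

The useful subgraph on states {3, 4, 5, 6} is acyclic, so L(A) is finite; the longest accepting path visits 4 useful states, giving maximum string length 3.
Counting accepting paths from 4 by length: 1 of length 1, 2 of length 2, 1 of length 3. Total 4.

4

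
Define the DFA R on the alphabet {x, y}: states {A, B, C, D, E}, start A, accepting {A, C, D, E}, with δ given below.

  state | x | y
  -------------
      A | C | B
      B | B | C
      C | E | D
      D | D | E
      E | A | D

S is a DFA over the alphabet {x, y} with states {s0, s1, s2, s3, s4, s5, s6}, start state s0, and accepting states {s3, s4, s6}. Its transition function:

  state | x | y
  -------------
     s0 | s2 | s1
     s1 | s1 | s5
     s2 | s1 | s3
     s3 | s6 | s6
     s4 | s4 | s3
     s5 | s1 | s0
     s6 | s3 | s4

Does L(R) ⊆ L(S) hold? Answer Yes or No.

The empty string ε is in L(R) but not in L(S).
So L(R) ⊄ L(S).

No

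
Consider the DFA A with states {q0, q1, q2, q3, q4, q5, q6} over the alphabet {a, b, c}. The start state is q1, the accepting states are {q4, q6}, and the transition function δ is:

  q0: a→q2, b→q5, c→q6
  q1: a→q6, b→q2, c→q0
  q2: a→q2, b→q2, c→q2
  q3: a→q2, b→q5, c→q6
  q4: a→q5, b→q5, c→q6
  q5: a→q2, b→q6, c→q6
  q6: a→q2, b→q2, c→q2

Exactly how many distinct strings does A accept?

The useful subgraph on states {q0, q1, q5, q6} is acyclic, so L(A) is finite; the longest accepting path visits 4 useful states, giving maximum string length 3.
Counting accepting paths from q1 by length: 1 of length 1, 1 of length 2, 2 of length 3. Total 4.

4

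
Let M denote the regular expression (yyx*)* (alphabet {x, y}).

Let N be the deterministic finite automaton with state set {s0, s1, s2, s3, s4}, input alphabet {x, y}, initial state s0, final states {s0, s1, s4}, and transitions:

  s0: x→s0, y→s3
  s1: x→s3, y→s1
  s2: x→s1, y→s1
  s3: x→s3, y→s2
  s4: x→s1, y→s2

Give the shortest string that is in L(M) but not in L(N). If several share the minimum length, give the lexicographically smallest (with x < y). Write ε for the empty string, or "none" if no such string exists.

yy

The string yy is accepted by M but not by N.
No shorter string lies in the difference, and yy is the lexicographically first length-2 string in L(M) \ L(N).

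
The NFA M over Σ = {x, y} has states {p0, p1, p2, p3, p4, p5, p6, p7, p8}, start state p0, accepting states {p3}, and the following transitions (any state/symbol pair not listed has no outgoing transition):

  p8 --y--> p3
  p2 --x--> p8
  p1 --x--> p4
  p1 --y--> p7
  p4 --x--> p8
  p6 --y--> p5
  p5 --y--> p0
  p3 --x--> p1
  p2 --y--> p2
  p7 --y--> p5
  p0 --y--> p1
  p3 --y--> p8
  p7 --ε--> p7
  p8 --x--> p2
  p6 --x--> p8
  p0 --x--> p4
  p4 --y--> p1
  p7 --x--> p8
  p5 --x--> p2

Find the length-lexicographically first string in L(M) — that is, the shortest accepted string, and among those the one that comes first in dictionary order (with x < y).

xxy

A breadth-first search from p0 reaches an accepting state first via the path p0 → p4 → p8 → p3 on input xxy.
No string of length < 3 is accepted (BFS exhausts all shorter strings without reaching an accepting state), and xxy is the lexicographically least accepting string of length 3.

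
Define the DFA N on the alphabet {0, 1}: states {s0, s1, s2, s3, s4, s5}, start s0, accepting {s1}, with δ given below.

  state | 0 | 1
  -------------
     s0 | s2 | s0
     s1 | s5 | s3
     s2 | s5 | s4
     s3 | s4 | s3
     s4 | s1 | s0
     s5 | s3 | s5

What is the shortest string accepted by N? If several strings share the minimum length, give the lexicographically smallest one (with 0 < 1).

A breadth-first search from s0 reaches an accepting state first via the path s0 → s2 → s4 → s1 on input 010.
No string of length < 3 is accepted (BFS exhausts all shorter strings without reaching an accepting state), and 010 is the lexicographically least accepting string of length 3.

010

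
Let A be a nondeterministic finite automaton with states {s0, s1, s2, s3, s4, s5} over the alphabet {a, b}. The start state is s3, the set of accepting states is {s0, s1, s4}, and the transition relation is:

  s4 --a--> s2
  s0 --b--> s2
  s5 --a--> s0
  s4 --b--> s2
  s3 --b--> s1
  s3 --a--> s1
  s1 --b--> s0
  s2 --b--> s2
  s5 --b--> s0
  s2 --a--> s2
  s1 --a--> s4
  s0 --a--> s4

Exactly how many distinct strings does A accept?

8

The useful subgraph on states {s0, s1, s3, s4} is acyclic, so L(A) is finite; the longest accepting path visits 4 useful states, giving maximum string length 3.
Counting accepting paths from s3 by length: 2 of length 1, 4 of length 2, 2 of length 3. Total 8.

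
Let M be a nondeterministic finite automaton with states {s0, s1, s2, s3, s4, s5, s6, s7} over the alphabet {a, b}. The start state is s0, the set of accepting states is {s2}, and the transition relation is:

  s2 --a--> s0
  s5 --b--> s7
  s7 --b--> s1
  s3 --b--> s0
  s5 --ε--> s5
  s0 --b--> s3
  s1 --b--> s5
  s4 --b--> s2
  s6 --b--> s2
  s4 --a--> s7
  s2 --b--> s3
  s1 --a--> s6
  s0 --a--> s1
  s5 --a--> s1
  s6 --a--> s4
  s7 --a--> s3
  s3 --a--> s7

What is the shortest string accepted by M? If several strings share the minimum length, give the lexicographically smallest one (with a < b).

aab

A breadth-first search from s0 reaches an accepting state first via the path s0 → s1 → s6 → s2 on input aab.
No string of length < 3 is accepted (BFS exhausts all shorter strings without reaching an accepting state), and aab is the lexicographically least accepting string of length 3.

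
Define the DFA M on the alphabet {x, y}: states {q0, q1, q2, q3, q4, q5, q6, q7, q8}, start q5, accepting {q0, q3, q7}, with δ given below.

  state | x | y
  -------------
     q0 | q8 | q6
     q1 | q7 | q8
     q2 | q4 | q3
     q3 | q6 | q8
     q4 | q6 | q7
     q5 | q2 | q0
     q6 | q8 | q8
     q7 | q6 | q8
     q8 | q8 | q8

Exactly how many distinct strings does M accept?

The useful subgraph on states {q0, q2, q3, q4, q5, q7} is acyclic, so L(M) is finite; the longest accepting path visits 4 useful states, giving maximum string length 3.
Counting accepting paths from q5 by length: 1 of length 1, 1 of length 2, 1 of length 3. Total 3.

3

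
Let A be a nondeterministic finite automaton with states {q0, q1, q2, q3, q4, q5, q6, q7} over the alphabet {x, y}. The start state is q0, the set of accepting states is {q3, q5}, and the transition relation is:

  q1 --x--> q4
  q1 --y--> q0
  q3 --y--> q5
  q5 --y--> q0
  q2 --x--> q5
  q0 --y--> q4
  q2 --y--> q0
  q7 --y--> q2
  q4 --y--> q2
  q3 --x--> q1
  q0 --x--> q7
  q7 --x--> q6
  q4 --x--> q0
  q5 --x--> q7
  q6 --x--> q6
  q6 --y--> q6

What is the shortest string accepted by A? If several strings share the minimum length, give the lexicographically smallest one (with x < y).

xyx

A breadth-first search from q0 reaches an accepting state first via the path q0 → q7 → q2 → q5 on input xyx.
No string of length < 3 is accepted (BFS exhausts all shorter strings without reaching an accepting state), and xyx is the lexicographically least accepting string of length 3.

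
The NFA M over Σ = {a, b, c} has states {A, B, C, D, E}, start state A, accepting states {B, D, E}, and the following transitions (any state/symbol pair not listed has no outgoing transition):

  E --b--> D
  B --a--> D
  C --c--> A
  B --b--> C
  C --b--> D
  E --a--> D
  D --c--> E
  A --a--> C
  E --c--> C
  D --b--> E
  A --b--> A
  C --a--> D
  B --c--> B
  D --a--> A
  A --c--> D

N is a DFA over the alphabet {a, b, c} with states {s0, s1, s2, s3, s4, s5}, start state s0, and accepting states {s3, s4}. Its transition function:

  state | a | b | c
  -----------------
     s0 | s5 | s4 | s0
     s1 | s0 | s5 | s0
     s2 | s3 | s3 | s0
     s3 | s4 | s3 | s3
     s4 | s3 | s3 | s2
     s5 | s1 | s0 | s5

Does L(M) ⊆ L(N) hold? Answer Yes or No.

No

The string c is in L(M) but not in L(N).
So L(M) ⊄ L(N).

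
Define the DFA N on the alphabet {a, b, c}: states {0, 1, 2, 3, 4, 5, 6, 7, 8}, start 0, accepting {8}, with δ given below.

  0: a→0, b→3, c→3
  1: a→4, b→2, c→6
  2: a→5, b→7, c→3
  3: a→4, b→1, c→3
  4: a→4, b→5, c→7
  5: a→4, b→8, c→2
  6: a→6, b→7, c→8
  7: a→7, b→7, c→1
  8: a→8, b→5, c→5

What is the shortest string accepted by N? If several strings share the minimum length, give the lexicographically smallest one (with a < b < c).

babb

A breadth-first search from 0 reaches an accepting state first via the path 0 → 3 → 4 → 5 → 8 on input babb.
No string of length < 4 is accepted (BFS exhausts all shorter strings without reaching an accepting state), and babb is the lexicographically least accepting string of length 4.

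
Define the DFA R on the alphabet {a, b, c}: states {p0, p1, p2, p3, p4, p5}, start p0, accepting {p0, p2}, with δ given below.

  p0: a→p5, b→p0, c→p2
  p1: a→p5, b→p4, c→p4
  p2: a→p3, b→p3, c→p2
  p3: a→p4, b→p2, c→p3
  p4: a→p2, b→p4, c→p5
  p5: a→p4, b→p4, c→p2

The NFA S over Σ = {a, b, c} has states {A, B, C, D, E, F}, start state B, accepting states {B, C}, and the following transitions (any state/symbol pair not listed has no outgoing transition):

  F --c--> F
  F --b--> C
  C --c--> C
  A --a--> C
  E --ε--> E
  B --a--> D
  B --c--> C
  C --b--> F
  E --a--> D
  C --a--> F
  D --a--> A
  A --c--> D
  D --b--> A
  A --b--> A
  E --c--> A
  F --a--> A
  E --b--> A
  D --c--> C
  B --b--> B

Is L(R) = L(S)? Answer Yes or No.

Yes

Exploring the product automaton R × S from the start pair (p0, B), following both machines on each input symbol, reaches 5 state pairs: (p0, B), (p5, D), (p2, C), (p4, A), (p3, F).
R accepts in {p0, p2} and S accepts in {B, C}. In every reachable pair the two components are either both accepting — (p0, B), (p2, C) — or both non-accepting, so no string is accepted by exactly one of the machines: L(R) \ L(S) and L(S) \ L(R) are both empty.
Hence every string is accepted by R iff it is accepted by S, and the two languages coincide.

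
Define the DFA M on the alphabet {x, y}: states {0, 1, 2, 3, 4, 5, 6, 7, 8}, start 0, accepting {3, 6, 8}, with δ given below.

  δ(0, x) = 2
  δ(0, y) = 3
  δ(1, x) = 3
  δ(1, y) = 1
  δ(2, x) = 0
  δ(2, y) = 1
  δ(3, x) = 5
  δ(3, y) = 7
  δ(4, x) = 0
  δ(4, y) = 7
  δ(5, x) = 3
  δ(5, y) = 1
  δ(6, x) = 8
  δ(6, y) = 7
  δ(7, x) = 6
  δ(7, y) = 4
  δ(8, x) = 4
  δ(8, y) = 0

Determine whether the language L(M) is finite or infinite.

State 0 is reachable from the start and can reach an accepting state, and it lies on the cycle 0 → 2 → 0.
Traversing that cycle any number of times yields accepted strings of unbounded length, so the language is infinite.

infinite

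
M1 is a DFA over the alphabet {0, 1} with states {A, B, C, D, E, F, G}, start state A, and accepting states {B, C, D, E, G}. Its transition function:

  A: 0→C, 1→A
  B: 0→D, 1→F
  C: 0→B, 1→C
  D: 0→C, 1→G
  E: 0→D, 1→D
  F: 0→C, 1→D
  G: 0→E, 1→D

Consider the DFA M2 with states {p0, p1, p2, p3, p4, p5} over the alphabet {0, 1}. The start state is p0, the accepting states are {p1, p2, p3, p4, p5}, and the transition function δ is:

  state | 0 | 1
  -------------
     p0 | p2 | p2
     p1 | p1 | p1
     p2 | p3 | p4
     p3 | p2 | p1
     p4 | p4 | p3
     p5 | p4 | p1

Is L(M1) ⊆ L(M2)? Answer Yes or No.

Yes

Exploring the product automaton M1 × M2 from the start pair (A, p0), following both machines on each input symbol, reaches 26 state pairs: (A, p0), (C, p2), (A, p2), (B, p3), (C, p4), (C, p3), (A, p4), (D, p2), (F, p1), (B, p4), (B, p2), (C, p1), (A, p3), (G, p4), (D, p1), (D, p4), (F, p3), (D, p3), (F, p4), (B, p1), (A, p1), (E, p4), (G, p1), (G, p3), (E, p1), (E, p2).
M1 accepts in {B, C, D, E, G} and M2 accepts in {p1, p2, p3, p4, p5}. The reachable pairs whose M1-component is accepting are (C, p2), (B, p3), (C, p4), (C, p3), (D, p2), (B, p4), (B, p2), (C, p1), (G, p4), (D, p1), (D, p4), (D, p3), (B, p1), (E, p4), (G, p1), (G, p3), (E, p1), (E, p2); in each of them the M2-component is accepting too, so the product for L(M1) \ L(M2) (M1-component accepting, M2-component rejecting) has no reachable accepting pair and the difference is empty.
Hence every string in L(M1) is also in L(M2).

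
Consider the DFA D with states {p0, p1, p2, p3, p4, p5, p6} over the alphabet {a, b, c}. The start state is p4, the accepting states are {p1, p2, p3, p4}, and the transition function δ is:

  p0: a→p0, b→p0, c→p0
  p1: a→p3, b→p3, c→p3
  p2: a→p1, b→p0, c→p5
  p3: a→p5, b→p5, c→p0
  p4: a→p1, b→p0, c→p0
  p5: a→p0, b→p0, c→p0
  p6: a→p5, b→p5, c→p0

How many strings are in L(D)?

The useful subgraph on states {p1, p3, p4} is acyclic, so L(D) is finite; the longest accepting path visits 3 useful states, giving maximum string length 2.
Counting accepting paths from p4 by length: 1 of length 0, 1 of length 1, 3 of length 2. Total 5.

5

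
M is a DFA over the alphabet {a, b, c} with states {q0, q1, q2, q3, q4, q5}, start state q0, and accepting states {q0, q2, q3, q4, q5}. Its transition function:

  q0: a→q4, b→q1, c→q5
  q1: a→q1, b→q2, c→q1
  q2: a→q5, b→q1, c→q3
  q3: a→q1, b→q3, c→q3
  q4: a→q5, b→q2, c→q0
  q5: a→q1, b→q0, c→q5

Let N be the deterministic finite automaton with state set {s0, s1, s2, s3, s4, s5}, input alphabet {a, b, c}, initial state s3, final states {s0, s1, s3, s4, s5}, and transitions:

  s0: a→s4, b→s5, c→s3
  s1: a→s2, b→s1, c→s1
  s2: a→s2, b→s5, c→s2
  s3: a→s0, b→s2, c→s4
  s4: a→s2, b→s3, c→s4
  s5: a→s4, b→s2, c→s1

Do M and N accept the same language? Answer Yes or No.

Yes

Exploring the product automaton M × N from the start pair (q0, s3), following both machines on each input symbol, reaches 6 state pairs: (q0, s3), (q4, s0), (q1, s2), (q5, s4), (q2, s5), (q3, s1).
M accepts in {q0, q2, q3, q4, q5} and N accepts in {s0, s1, s3, s4, s5}. In every reachable pair the two components are either both accepting — (q0, s3), (q4, s0), (q5, s4), (q2, s5), (q3, s1) — or both non-accepting, so no string is accepted by exactly one of the machines: L(M) \ L(N) and L(N) \ L(M) are both empty.
Hence every string is accepted by M iff it is accepted by N, and the two languages coincide.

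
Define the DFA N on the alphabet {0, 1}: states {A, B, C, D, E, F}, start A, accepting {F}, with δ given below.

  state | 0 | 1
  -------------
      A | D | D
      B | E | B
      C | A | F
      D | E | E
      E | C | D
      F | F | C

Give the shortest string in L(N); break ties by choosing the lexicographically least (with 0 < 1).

A breadth-first search from A reaches an accepting state first via the path A → D → E → C → F on input 0001.
No string of length < 4 is accepted (BFS exhausts all shorter strings without reaching an accepting state), and 0001 is the lexicographically least accepting string of length 4.

0001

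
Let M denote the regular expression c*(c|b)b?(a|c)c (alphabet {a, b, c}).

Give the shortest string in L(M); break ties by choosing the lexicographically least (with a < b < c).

By inspection of the expression, no string of length less than 3 matches, and bac is the lexicographically first match of length 3.

bac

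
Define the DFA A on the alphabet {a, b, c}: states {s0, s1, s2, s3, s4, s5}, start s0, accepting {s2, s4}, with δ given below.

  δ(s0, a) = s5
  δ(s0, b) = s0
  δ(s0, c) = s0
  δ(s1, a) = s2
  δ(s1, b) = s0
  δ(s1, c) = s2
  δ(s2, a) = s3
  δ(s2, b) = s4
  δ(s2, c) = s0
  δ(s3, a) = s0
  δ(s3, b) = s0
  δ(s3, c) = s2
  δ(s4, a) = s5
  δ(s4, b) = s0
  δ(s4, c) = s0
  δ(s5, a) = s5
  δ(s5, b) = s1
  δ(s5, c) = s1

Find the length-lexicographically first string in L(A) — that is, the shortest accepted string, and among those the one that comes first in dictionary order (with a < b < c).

aba

A breadth-first search from s0 reaches an accepting state first via the path s0 → s5 → s1 → s2 on input aba.
No string of length < 3 is accepted (BFS exhausts all shorter strings without reaching an accepting state), and aba is the lexicographically least accepting string of length 3.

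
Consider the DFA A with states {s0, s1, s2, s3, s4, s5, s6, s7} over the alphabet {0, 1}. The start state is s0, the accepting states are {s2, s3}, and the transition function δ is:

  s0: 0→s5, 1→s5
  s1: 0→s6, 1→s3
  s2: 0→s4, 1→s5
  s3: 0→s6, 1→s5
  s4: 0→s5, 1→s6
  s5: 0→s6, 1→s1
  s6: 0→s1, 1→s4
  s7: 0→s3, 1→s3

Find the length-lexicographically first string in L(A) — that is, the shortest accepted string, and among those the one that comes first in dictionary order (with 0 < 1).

A breadth-first search from s0 reaches an accepting state first via the path s0 → s5 → s1 → s3 on input 011.
No string of length < 3 is accepted (BFS exhausts all shorter strings without reaching an accepting state), and 011 is the lexicographically least accepting string of length 3.

011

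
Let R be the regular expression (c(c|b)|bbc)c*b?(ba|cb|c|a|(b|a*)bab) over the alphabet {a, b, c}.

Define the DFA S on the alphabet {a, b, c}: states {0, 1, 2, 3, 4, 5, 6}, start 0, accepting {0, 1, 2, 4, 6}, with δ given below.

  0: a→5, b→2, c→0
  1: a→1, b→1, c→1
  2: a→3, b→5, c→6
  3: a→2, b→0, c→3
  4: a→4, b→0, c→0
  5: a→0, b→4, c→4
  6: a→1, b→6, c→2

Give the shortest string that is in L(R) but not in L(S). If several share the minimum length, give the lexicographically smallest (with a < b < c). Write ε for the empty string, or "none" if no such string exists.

The string cba is accepted by R but not by S.
No shorter string lies in the difference, and cba is the lexicographically first length-3 string in L(R) \ L(S).

cba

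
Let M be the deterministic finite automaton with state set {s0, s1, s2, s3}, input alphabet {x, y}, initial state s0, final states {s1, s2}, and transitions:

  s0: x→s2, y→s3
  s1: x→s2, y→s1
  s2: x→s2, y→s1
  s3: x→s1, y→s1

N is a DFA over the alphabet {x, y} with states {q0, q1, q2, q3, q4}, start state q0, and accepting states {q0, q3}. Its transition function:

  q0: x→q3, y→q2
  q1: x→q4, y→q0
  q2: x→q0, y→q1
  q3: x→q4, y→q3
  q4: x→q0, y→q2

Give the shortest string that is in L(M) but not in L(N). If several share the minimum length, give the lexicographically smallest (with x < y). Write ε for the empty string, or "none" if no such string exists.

xx

The string xx is accepted by M but not by N.
No shorter string lies in the difference, and xx is the lexicographically first length-2 string in L(M) \ L(N).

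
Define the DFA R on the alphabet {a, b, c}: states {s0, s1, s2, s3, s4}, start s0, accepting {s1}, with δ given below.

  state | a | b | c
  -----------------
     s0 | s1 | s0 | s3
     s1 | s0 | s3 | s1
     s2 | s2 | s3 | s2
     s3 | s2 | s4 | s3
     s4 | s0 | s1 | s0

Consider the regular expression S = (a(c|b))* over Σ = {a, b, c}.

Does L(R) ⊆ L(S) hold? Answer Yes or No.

The string a is in L(R) but not in L(S).
So L(R) ⊄ L(S).

No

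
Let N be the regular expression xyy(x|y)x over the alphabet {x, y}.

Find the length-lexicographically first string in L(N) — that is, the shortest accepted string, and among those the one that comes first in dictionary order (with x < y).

xyyxx

By inspection of the expression, no string of length less than 5 matches, and xyyxx is the lexicographically first match of length 5.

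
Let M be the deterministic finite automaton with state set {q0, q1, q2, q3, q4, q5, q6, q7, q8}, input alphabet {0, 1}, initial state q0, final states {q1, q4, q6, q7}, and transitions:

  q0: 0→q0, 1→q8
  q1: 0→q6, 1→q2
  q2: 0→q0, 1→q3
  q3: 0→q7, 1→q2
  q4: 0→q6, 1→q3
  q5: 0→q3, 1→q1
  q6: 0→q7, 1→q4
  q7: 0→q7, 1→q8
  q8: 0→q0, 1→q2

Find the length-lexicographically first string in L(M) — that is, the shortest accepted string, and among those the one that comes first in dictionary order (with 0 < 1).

A breadth-first search from q0 reaches an accepting state first via the path q0 → q8 → q2 → q3 → q7 on input 1110.
No string of length < 4 is accepted (BFS exhausts all shorter strings without reaching an accepting state), and 1110 is the lexicographically least accepting string of length 4.

1110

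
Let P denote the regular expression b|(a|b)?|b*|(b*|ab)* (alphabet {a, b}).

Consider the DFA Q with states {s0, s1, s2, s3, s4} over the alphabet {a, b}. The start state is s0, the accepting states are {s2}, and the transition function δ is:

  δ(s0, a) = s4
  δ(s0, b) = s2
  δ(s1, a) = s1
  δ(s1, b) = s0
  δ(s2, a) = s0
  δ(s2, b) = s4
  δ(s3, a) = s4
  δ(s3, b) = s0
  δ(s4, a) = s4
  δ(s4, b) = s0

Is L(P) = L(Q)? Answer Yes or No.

No

The empty string ε is accepted by P but rejected by Q.
So L(P) ≠ L(Q).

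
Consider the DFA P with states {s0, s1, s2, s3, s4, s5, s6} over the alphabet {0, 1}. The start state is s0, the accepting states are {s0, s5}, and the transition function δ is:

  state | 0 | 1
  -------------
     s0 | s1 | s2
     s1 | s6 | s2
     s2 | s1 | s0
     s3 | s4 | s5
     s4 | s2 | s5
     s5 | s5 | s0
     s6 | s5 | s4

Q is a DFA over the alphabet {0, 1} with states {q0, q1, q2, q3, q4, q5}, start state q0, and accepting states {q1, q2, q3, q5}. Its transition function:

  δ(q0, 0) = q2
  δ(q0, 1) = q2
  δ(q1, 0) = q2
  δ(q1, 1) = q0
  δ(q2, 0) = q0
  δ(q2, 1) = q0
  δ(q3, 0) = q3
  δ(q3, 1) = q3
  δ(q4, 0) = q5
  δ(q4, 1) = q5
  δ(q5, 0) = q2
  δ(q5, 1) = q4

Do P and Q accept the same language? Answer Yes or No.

The empty string ε is accepted by P but rejected by Q.
So L(P) ≠ L(Q).

No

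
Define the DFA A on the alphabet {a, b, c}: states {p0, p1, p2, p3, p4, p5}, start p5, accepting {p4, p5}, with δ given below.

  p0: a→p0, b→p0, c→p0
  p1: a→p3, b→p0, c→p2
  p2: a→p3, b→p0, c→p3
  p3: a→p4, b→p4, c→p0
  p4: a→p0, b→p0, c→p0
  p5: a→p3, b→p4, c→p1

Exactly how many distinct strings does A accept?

10

The useful subgraph on states {p1, p2, p3, p4, p5} is acyclic, so L(A) is finite; the longest accepting path visits 5 useful states, giving maximum string length 4.
Counting accepting paths from p5 by length: 1 of length 0, 1 of length 1, 2 of length 2, 2 of length 3, 4 of length 4. Total 10.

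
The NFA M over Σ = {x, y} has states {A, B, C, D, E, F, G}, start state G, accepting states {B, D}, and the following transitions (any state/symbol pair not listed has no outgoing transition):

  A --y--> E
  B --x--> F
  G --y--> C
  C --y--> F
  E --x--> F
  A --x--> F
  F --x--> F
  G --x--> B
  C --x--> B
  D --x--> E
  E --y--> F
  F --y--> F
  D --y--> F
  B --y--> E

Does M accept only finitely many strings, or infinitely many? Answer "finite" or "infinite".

The useful states (reachable from G and able to reach an accepting state) are {B, C, G}.
Restricted to these states the transition graph has no cycle, so every accepting path has bounded length and L is finite.

finite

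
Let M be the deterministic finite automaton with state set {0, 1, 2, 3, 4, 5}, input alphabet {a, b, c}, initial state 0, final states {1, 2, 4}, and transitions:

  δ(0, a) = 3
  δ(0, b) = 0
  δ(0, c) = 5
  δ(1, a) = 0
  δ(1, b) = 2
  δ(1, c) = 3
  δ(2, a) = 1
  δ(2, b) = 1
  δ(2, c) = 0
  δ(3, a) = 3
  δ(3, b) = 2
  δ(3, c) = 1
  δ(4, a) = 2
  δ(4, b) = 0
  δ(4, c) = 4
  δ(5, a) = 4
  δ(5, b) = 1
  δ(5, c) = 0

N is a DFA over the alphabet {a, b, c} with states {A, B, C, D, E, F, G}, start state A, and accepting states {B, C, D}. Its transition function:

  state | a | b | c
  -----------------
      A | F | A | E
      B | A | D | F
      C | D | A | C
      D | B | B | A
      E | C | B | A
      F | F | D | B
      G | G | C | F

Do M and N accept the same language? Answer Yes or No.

Exploring the product automaton M × N from the start pair (0, A), following both machines on each input symbol, reaches 6 state pairs: (0, A), (3, F), (5, E), (2, D), (1, B), (4, C).
M accepts in {1, 2, 4} and N accepts in {B, C, D}. In every reachable pair the two components are either both accepting — (2, D), (1, B), (4, C) — or both non-accepting, so no string is accepted by exactly one of the machines: L(M) \ L(N) and L(N) \ L(M) are both empty.
Hence every string is accepted by M iff it is accepted by N, and the two languages coincide.

Yes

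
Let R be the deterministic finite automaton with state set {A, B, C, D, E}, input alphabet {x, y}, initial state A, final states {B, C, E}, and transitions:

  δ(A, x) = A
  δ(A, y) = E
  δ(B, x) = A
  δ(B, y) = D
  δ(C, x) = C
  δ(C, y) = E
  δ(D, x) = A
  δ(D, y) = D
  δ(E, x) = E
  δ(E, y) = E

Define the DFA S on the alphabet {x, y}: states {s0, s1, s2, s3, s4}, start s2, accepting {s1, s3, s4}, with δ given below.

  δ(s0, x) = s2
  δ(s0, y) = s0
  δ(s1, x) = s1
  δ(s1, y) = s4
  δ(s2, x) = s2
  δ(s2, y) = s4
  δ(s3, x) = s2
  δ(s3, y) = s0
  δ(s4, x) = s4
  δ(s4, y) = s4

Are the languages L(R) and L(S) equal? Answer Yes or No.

Yes

Exploring the product automaton R × S from the start pair (A, s2), following both machines on each input symbol, reaches 2 state pairs: (A, s2), (E, s4).
R accepts in {B, C, E} and S accepts in {s1, s3, s4}. In every reachable pair the two components are either both accepting — (E, s4) — or both non-accepting, so no string is accepted by exactly one of the machines: L(R) \ L(S) and L(S) \ L(R) are both empty.
Hence every string is accepted by R iff it is accepted by S, and the two languages coincide.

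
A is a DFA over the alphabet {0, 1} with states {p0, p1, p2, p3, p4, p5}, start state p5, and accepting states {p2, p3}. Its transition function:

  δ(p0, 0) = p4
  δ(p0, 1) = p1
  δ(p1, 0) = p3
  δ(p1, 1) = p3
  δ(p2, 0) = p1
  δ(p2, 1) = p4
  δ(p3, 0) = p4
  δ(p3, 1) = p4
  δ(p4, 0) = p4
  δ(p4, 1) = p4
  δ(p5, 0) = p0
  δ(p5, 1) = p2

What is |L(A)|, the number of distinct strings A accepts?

5

The useful subgraph on states {p0, p1, p2, p3, p5} is acyclic, so L(A) is finite; the longest accepting path visits 4 useful states, giving maximum string length 3.
Counting accepting paths from p5 by length: 1 of length 1, 4 of length 3. Total 5.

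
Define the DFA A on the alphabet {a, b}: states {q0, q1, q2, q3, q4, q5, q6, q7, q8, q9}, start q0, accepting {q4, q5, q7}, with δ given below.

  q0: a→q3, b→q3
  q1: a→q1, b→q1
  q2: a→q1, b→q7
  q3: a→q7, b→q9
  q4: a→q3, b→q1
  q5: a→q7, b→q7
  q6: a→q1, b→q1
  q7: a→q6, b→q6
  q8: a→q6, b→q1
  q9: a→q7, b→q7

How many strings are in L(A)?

6

The useful subgraph on states {q0, q3, q7, q9} is acyclic, so L(A) is finite; the longest accepting path visits 4 useful states, giving maximum string length 3.
Counting accepting paths from q0 by length: 2 of length 2, 4 of length 3. Total 6.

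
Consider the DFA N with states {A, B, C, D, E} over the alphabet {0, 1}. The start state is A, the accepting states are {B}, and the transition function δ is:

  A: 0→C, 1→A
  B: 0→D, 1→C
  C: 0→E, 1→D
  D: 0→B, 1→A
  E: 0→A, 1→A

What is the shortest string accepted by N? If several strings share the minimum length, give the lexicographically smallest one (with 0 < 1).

A breadth-first search from A reaches an accepting state first via the path A → C → D → B on input 010.
No string of length < 3 is accepted (BFS exhausts all shorter strings without reaching an accepting state), and 010 is the lexicographically least accepting string of length 3.

010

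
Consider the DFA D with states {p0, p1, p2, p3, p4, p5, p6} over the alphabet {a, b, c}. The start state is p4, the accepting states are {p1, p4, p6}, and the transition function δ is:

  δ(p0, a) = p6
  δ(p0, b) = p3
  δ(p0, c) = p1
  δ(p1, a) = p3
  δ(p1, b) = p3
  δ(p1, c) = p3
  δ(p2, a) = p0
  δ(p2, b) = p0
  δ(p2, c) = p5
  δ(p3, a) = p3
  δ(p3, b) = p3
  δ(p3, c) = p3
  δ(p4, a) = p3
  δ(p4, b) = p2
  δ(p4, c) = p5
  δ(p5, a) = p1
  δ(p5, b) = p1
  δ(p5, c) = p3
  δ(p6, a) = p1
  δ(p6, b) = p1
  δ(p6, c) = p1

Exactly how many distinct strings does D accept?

The useful subgraph on states {p0, p1, p2, p4, p5, p6} is acyclic, so L(D) is finite; the longest accepting path visits 5 useful states, giving maximum string length 4.
Counting accepting paths from p4 by length: 1 of length 0, 2 of length 2, 6 of length 3, 6 of length 4. Total 15.

15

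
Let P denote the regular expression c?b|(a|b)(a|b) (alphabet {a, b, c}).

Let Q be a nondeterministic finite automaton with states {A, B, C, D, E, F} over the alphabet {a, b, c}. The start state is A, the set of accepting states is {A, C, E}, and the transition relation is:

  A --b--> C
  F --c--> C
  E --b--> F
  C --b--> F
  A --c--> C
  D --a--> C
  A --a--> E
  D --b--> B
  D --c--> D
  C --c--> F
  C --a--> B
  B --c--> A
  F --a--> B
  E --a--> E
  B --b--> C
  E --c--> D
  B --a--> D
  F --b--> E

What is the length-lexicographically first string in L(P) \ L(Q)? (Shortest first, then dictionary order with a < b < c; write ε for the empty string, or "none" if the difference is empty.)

ab

The string ab is accepted by P but not by Q.
No shorter string lies in the difference, and ab is the lexicographically first length-2 string in L(P) \ L(Q).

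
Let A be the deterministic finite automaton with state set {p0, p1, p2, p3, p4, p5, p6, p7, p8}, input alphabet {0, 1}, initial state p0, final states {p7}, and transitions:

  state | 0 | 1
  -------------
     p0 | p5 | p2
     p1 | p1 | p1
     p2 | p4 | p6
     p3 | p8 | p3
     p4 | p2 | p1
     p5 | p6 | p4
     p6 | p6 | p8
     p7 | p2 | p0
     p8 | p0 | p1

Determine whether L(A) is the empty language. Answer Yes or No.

The states reachable from the start state are {p0, p1, p2, p4, p5, p6, p8}.
None of the accepting states {p7} is reachable, so no string is accepted and L(A) = ∅.

Yes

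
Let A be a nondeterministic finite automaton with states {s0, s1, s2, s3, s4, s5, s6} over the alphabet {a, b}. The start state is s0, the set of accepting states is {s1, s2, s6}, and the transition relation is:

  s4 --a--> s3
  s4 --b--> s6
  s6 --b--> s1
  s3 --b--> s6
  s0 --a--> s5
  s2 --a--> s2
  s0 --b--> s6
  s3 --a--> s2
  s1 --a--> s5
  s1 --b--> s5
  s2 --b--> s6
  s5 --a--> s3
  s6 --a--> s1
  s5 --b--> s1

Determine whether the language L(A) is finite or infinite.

infinite

State s5 is reachable from the start and can reach an accepting state, and it lies on the cycle s5 → s1 → s5.
Traversing that cycle any number of times yields accepted strings of unbounded length, so the language is infinite.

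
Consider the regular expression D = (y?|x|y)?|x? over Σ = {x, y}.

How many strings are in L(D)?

3

The expression has no Kleene star, so L(D) is finite. Expanding the alternatives gives {ε, x, y}.
That is 1 of length 0, 2 of length 1: 3 strings in all.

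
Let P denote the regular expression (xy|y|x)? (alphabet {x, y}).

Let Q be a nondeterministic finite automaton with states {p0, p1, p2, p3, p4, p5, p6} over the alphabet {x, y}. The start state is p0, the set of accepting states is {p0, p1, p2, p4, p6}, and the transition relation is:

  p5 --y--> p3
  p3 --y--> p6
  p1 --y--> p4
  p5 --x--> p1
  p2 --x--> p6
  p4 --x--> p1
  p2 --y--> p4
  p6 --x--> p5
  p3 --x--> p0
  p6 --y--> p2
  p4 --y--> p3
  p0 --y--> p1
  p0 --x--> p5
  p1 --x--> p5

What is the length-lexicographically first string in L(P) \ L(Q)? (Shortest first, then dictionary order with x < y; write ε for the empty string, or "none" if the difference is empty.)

x

The string x is accepted by P but not by Q.
No shorter string lies in the difference, and x is the lexicographically first length-1 string in L(P) \ L(Q).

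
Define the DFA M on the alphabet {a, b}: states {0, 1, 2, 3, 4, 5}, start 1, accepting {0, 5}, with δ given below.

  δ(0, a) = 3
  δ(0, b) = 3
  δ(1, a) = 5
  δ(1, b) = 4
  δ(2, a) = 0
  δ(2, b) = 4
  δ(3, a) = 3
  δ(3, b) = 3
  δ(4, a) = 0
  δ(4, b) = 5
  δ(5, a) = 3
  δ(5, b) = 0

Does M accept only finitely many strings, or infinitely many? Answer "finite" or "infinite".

finite

The useful states (reachable from 1 and able to reach an accepting state) are {0, 1, 4, 5}.
Restricted to these states the transition graph has no cycle, so every accepting path has bounded length and L is finite.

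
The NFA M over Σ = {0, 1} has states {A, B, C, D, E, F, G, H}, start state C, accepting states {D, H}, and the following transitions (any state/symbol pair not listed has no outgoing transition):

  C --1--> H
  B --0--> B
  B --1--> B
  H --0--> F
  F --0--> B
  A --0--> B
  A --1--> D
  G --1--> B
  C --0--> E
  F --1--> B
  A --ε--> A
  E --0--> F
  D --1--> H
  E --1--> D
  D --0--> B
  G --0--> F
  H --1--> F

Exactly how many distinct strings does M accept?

3

The useful subgraph on states {C, D, E, H} is acyclic, so L(M) is finite; the longest accepting path visits 4 useful states, giving maximum string length 3.
Counting accepting paths from C by length: 1 of length 1, 1 of length 2, 1 of length 3. Total 3.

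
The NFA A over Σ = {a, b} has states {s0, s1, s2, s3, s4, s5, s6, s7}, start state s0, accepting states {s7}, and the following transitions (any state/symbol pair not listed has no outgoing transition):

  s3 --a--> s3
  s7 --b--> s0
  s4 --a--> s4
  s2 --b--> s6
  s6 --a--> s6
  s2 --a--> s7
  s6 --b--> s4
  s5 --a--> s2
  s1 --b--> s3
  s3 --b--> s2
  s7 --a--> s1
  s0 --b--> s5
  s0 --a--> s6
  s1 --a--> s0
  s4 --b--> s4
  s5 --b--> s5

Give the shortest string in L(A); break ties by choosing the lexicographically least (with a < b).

baa

A breadth-first search from s0 reaches an accepting state first via the path s0 → s5 → s2 → s7 on input baa.
No string of length < 3 is accepted (BFS exhausts all shorter strings without reaching an accepting state), and baa is the lexicographically least accepting string of length 3.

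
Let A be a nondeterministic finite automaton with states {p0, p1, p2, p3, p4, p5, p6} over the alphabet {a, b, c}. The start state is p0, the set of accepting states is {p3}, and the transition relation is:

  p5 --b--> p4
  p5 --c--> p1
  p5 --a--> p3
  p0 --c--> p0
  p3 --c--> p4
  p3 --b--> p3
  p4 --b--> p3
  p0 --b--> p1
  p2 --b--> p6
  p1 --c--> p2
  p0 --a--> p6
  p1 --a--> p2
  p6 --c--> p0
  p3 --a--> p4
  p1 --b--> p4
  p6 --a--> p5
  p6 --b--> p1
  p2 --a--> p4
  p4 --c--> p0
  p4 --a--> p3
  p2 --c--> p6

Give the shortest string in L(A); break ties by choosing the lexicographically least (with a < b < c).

aaa

A breadth-first search from p0 reaches an accepting state first via the path p0 → p6 → p5 → p3 on input aaa.
No string of length < 3 is accepted (BFS exhausts all shorter strings without reaching an accepting state), and aaa is the lexicographically least accepting string of length 3.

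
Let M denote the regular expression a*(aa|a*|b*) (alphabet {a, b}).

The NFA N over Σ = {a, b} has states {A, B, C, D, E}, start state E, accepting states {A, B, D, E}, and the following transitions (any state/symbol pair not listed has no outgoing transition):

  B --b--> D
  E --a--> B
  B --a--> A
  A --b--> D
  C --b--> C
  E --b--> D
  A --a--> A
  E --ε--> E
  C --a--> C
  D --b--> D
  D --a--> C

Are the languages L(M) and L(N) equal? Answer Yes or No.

Yes

Converting the expression M to a DFA (subset construction, then merging equivalent states) gives the minimal DFA with states {m0, m1, m2}, start state m0, accepting states {m0, m1} and transitions m0: a→m0, b→m1; m1: a→m2, b→m1; m2: a→m2, b→m2.
Exploring the product automaton M × N from the start pair (m0, E), following both machines on each input symbol, reaches 5 state pairs: (m0, E), (m0, B), (m1, D), (m0, A), (m2, C).
M accepts in {m0, m1} and N accepts in {A, B, D, E}. In every reachable pair the two components are either both accepting — (m0, E), (m0, B), (m1, D), (m0, A) — or both non-accepting, so no string is accepted by exactly one of the machines: L(M) \ L(N) and L(N) \ L(M) are both empty.
Hence every string is accepted by M iff it is accepted by N, and the two languages coincide.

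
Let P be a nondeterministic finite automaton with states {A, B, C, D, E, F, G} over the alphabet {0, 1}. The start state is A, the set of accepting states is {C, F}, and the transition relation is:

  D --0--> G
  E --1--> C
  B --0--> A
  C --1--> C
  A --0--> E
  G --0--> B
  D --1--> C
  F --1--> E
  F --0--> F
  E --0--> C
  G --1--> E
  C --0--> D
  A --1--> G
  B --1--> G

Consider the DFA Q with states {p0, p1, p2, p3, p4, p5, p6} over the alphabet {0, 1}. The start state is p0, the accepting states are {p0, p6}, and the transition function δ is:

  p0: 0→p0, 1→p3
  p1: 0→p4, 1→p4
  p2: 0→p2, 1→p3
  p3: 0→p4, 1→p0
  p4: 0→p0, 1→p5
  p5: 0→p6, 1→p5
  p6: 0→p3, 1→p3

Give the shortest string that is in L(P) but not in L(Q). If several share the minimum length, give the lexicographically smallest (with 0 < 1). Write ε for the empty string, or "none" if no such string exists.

The string 01 is accepted by P but not by Q.
No shorter string lies in the difference, and 01 is the lexicographically first length-2 string in L(P) \ L(Q).

01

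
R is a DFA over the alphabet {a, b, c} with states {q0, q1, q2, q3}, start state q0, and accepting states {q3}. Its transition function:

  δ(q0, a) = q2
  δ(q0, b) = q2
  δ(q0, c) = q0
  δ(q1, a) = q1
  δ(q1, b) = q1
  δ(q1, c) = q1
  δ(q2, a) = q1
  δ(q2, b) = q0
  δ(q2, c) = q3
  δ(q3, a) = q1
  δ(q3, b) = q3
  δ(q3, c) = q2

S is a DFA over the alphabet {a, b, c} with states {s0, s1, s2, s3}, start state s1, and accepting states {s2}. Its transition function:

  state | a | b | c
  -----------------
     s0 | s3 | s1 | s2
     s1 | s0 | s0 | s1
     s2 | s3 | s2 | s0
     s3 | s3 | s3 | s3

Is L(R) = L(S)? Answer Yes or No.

Yes

Exploring the product automaton R × S from the start pair (q0, s1), following both machines on each input symbol, reaches 4 state pairs: (q0, s1), (q2, s0), (q1, s3), (q3, s2).
R accepts in {q3} and S accepts in {s2}. In every reachable pair the two components are either both accepting — (q3, s2) — or both non-accepting, so no string is accepted by exactly one of the machines: L(R) \ L(S) and L(S) \ L(R) are both empty.
Hence every string is accepted by R iff it is accepted by S, and the two languages coincide.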